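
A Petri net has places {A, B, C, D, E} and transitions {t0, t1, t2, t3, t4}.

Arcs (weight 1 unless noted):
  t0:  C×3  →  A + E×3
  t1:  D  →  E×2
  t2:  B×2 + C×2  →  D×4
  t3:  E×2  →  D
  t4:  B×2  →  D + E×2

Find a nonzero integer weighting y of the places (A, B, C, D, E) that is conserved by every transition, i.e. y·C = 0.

Incidence matrix C (rows=places, cols=transitions):
       t0   t1   t2   t3   t4
    A   1    0    0    0    0
    B   0    0   -2    0   -2
    C  -3    0   -2    0    0
    D   0   -1    4    1    1
    E   3    2    0   -2    2

Candidate y = [3, 2, 2, 2, 1]; check y·C column-wise:
  col t0: 3·1 + 2·0 + 2·-3 + 2·0 + 1·3 = 0
  col t1: 3·0 + 2·0 + 2·0 + 2·-1 + 1·2 = 0
  col t2: 3·0 + 2·-2 + 2·-2 + 2·4 + 1·0 = 0
  col t3: 3·0 + 2·0 + 2·0 + 2·1 + 1·-2 = 0
  col t4: 3·0 + 2·-2 + 2·0 + 2·1 + 1·2 = 0

y = (A:3, B:2, C:2, D:2, E:1)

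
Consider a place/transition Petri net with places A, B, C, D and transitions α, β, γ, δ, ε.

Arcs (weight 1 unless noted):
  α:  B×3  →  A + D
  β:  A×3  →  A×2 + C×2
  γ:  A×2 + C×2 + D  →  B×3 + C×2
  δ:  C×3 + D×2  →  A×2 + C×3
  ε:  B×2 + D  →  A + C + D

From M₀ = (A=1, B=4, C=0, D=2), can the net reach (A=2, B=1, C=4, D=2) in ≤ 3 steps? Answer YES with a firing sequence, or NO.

depth 0: 1 marking
depth 1: 3 markings reached so far
depth 2: 4 markings reached so far
depth 3: 6 markings reached so far
target is not among the 6 markings reachable within 3 steps

NO — not reachable within 3 firings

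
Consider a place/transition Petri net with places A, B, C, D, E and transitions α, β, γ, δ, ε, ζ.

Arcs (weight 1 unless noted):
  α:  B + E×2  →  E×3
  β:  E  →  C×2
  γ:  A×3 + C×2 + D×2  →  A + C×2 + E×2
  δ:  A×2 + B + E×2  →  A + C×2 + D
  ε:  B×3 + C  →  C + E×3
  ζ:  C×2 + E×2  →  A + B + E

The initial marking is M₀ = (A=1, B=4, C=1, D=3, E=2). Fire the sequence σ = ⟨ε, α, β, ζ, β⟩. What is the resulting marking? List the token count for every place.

(A=2, B=1, C=3, D=3, E=3)

step 1: fire ε:  (A=1, B=4, C=1, D=3, E=2) → (A=1, B=1, C=1, D=3, E=5)
step 2: fire α:  (A=1, B=1, C=1, D=3, E=5) → (A=1, B=0, C=1, D=3, E=6)
step 3: fire β:  (A=1, B=0, C=1, D=3, E=6) → (A=1, B=0, C=3, D=3, E=5)
step 4: fire ζ:  (A=1, B=0, C=3, D=3, E=5) → (A=2, B=1, C=1, D=3, E=4)
step 5: fire β:  (A=2, B=1, C=1, D=3, E=4) → (A=2, B=1, C=3, D=3, E=3)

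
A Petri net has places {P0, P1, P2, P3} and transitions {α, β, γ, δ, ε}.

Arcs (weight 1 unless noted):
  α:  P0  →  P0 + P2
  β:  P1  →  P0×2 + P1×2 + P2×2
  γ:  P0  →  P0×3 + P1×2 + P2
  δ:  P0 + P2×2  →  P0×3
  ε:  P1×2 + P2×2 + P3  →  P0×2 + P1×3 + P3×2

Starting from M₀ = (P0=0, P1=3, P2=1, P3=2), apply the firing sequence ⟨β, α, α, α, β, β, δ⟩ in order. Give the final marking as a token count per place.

(P0=8, P1=6, P2=8, P3=2)

step 1: fire β:  (P0=0, P1=3, P2=1, P3=2) → (P0=2, P1=4, P2=3, P3=2)
step 2: fire α:  (P0=2, P1=4, P2=3, P3=2) → (P0=2, P1=4, P2=4, P3=2)
step 3: fire α:  (P0=2, P1=4, P2=4, P3=2) → (P0=2, P1=4, P2=5, P3=2)
step 4: fire α:  (P0=2, P1=4, P2=5, P3=2) → (P0=2, P1=4, P2=6, P3=2)
step 5: fire β:  (P0=2, P1=4, P2=6, P3=2) → (P0=4, P1=5, P2=8, P3=2)
step 6: fire β:  (P0=4, P1=5, P2=8, P3=2) → (P0=6, P1=6, P2=10, P3=2)
step 7: fire δ:  (P0=6, P1=6, P2=10, P3=2) → (P0=8, P1=6, P2=8, P3=2)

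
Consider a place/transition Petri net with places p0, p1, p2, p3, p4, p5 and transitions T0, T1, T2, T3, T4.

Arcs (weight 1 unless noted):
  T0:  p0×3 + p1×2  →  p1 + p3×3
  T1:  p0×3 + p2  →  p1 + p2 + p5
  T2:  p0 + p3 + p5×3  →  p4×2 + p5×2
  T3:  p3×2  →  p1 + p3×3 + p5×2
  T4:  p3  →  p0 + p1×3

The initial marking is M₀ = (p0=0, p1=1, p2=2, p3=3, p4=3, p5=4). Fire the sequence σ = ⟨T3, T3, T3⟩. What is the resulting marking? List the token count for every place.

step 1: fire T3:  (p0=0, p1=1, p2=2, p3=3, p4=3, p5=4) → (p0=0, p1=2, p2=2, p3=4, p4=3, p5=6)
step 2: fire T3:  (p0=0, p1=2, p2=2, p3=4, p4=3, p5=6) → (p0=0, p1=3, p2=2, p3=5, p4=3, p5=8)
step 3: fire T3:  (p0=0, p1=3, p2=2, p3=5, p4=3, p5=8) → (p0=0, p1=4, p2=2, p3=6, p4=3, p5=10)

(p0=0, p1=4, p2=2, p3=6, p4=3, p5=10)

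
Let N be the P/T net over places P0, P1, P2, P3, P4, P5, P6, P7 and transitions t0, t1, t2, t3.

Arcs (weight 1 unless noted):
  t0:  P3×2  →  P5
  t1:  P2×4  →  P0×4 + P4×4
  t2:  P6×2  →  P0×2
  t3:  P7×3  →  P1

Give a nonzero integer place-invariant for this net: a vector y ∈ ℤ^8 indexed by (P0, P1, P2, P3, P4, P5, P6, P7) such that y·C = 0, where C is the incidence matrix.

y = (P0:0, P1:0, P2:1, P3:0, P4:1, P5:0, P6:0, P7:0)

Incidence matrix C (rows=places, cols=transitions):
       t0   t1   t2   t3
   P0   0    4    2    0
   P1   0    0    0    1
   P2   0   -4    0    0
   P3  -2    0    0    0
   P4   0    4    0    0
   P5   1    0    0    0
   P6   0    0   -2    0
   P7   0    0    0   -3

Candidate y = [0, 0, 1, 0, 1, 0, 0, 0]; check y·C column-wise:
  col t0: 1·0 + 0·-2 + 1·0 + 0·1 = 0
  col t1: 0·4 + 1·-4 + 1·4 = 0
  col t2: 0·2 + 1·0 + 1·0 + 0·-2 = 0
  col t3: 0·1 + 1·0 + 1·0 + 0·-3 = 0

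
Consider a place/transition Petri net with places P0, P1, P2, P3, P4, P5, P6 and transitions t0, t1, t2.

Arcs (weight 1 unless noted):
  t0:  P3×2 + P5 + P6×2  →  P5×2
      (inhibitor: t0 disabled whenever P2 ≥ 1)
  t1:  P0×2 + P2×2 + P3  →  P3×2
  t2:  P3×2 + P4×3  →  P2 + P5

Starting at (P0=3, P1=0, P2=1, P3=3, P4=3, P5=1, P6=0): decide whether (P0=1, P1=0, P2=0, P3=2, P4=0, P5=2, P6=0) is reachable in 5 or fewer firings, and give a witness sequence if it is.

YES — reachable via ⟨t2, t1⟩ (2 firings)

step 1: fire t2:  (P0=3, P1=0, P2=1, P3=3, P4=3, P5=1, P6=0) → (P0=3, P1=0, P2=2, P3=1, P4=0, P5=2, P6=0)
step 2: fire t1:  (P0=3, P1=0, P2=2, P3=1, P4=0, P5=2, P6=0) → (P0=1, P1=0, P2=0, P3=2, P4=0, P5=2, P6=0)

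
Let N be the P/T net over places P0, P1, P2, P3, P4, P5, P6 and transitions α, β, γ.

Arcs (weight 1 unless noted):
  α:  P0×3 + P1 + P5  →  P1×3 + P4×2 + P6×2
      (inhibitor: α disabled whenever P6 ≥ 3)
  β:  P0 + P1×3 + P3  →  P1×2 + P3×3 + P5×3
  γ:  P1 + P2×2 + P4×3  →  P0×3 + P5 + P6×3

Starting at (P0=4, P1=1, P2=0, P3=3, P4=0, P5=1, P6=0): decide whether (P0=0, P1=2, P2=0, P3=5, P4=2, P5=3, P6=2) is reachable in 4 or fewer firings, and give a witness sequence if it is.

YES — reachable via ⟨α, β⟩ (2 firings)

step 1: fire α:  (P0=4, P1=1, P2=0, P3=3, P4=0, P5=1, P6=0) → (P0=1, P1=3, P2=0, P3=3, P4=2, P5=0, P6=2)
step 2: fire β:  (P0=1, P1=3, P2=0, P3=3, P4=2, P5=0, P6=2) → (P0=0, P1=2, P2=0, P3=5, P4=2, P5=3, P6=2)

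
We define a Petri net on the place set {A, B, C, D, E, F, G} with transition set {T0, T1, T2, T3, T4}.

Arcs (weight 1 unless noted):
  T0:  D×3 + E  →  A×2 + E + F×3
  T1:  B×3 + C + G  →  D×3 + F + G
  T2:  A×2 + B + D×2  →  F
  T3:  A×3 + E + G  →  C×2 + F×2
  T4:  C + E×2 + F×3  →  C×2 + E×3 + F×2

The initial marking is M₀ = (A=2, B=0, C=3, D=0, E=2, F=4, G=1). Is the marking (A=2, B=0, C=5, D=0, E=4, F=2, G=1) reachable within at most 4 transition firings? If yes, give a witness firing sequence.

YES — reachable via ⟨T4, T4⟩ (2 firings)

step 1: fire T4:  (A=2, B=0, C=3, D=0, E=2, F=4, G=1) → (A=2, B=0, C=4, D=0, E=3, F=3, G=1)
step 2: fire T4:  (A=2, B=0, C=4, D=0, E=3, F=3, G=1) → (A=2, B=0, C=5, D=0, E=4, F=2, G=1)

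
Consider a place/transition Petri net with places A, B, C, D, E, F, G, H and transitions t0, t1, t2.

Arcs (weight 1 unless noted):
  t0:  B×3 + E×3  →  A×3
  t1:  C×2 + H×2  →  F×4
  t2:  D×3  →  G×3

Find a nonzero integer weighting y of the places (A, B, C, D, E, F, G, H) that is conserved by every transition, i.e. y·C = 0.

y = (A:1, B:1, C:0, D:0, E:0, F:0, G:0, H:0)

Incidence matrix C (rows=places, cols=transitions):
       t0   t1   t2
    A   3    0    0
    B  -3    0    0
    C   0   -2    0
    D   0    0   -3
    E  -3    0    0
    F   0    4    0
    G   0    0    3
    H   0   -2    0

Candidate y = [1, 1, 0, 0, 0, 0, 0, 0]; check y·C column-wise:
  col t0: 1·3 + 1·-3 + 0·-3 = 0
  col t1: 1·0 + 1·0 + 0·-2 + 0·4 + 0·-2 = 0
  col t2: 1·0 + 1·0 + 0·-3 + 0·3 = 0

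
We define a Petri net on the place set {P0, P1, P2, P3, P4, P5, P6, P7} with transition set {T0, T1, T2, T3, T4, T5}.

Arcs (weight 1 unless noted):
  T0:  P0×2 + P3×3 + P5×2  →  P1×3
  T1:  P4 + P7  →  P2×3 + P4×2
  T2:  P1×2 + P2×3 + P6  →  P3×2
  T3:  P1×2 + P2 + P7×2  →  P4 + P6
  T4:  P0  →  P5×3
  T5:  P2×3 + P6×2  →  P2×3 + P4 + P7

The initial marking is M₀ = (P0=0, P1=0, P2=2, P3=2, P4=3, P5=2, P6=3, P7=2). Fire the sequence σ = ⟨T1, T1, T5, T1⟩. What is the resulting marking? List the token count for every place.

step 1: fire T1:  (P0=0, P1=0, P2=2, P3=2, P4=3, P5=2, P6=3, P7=2) → (P0=0, P1=0, P2=5, P3=2, P4=4, P5=2, P6=3, P7=1)
step 2: fire T1:  (P0=0, P1=0, P2=5, P3=2, P4=4, P5=2, P6=3, P7=1) → (P0=0, P1=0, P2=8, P3=2, P4=5, P5=2, P6=3, P7=0)
step 3: fire T5:  (P0=0, P1=0, P2=8, P3=2, P4=5, P5=2, P6=3, P7=0) → (P0=0, P1=0, P2=8, P3=2, P4=6, P5=2, P6=1, P7=1)
step 4: fire T1:  (P0=0, P1=0, P2=8, P3=2, P4=6, P5=2, P6=1, P7=1) → (P0=0, P1=0, P2=11, P3=2, P4=7, P5=2, P6=1, P7=0)

(P0=0, P1=0, P2=11, P3=2, P4=7, P5=2, P6=1, P7=0)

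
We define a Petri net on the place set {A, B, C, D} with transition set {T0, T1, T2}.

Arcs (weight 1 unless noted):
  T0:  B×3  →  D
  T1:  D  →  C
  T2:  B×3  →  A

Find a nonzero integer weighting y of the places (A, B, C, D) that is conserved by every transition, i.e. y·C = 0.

Incidence matrix C (rows=places, cols=transitions):
       T0   T1   T2
    A   0    0    1
    B  -3    0   -3
    C   0    1    0
    D   1   -1    0

Candidate y = [3, 1, 3, 3]; check y·C column-wise:
  col T0: 3·0 + 1·-3 + 3·0 + 3·1 = 0
  col T1: 3·0 + 1·0 + 3·1 + 3·-1 = 0
  col T2: 3·1 + 1·-3 + 3·0 + 3·0 = 0

y = (A:3, B:1, C:3, D:3)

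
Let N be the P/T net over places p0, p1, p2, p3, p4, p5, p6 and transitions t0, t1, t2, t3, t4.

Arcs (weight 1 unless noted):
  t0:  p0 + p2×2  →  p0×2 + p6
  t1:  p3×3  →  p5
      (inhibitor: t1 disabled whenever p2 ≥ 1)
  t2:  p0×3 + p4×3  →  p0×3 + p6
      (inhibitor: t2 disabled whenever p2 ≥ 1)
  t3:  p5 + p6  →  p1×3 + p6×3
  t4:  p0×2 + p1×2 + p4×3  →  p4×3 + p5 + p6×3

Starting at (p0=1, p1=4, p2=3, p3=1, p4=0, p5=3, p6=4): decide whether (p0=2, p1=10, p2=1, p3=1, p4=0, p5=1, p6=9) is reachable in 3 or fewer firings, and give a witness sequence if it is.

step 1: fire t0:  (p0=1, p1=4, p2=3, p3=1, p4=0, p5=3, p6=4) → (p0=2, p1=4, p2=1, p3=1, p4=0, p5=3, p6=5)
step 2: fire t3:  (p0=2, p1=4, p2=1, p3=1, p4=0, p5=3, p6=5) → (p0=2, p1=7, p2=1, p3=1, p4=0, p5=2, p6=7)
step 3: fire t3:  (p0=2, p1=7, p2=1, p3=1, p4=0, p5=2, p6=7) → (p0=2, p1=10, p2=1, p3=1, p4=0, p5=1, p6=9)

YES — reachable via ⟨t0, t3, t3⟩ (3 firings)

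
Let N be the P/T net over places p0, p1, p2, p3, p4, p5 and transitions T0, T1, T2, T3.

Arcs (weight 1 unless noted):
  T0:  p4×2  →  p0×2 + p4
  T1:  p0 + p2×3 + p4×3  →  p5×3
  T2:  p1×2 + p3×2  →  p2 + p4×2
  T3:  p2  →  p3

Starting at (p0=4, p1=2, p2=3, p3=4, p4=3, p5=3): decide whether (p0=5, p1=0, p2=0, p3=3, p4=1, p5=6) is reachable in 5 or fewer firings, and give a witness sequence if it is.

YES — reachable via ⟨T0, T2, T1, T3⟩ (4 firings)

step 1: fire T0:  (p0=4, p1=2, p2=3, p3=4, p4=3, p5=3) → (p0=6, p1=2, p2=3, p3=4, p4=2, p5=3)
step 2: fire T2:  (p0=6, p1=2, p2=3, p3=4, p4=2, p5=3) → (p0=6, p1=0, p2=4, p3=2, p4=4, p5=3)
step 3: fire T1:  (p0=6, p1=0, p2=4, p3=2, p4=4, p5=3) → (p0=5, p1=0, p2=1, p3=2, p4=1, p5=6)
step 4: fire T3:  (p0=5, p1=0, p2=1, p3=2, p4=1, p5=6) → (p0=5, p1=0, p2=0, p3=3, p4=1, p5=6)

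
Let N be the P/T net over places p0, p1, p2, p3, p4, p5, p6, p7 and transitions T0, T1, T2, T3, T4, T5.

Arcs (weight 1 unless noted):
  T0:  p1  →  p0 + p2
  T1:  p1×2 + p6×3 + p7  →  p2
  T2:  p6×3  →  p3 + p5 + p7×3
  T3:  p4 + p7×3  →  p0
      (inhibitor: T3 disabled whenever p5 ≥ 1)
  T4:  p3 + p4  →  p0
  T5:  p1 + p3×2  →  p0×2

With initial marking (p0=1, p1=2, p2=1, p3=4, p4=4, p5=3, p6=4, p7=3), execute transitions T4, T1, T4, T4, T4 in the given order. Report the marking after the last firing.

(p0=5, p1=0, p2=2, p3=0, p4=0, p5=3, p6=1, p7=2)

step 1: fire T4:  (p0=1, p1=2, p2=1, p3=4, p4=4, p5=3, p6=4, p7=3) → (p0=2, p1=2, p2=1, p3=3, p4=3, p5=3, p6=4, p7=3)
step 2: fire T1:  (p0=2, p1=2, p2=1, p3=3, p4=3, p5=3, p6=4, p7=3) → (p0=2, p1=0, p2=2, p3=3, p4=3, p5=3, p6=1, p7=2)
step 3: fire T4:  (p0=2, p1=0, p2=2, p3=3, p4=3, p5=3, p6=1, p7=2) → (p0=3, p1=0, p2=2, p3=2, p4=2, p5=3, p6=1, p7=2)
step 4: fire T4:  (p0=3, p1=0, p2=2, p3=2, p4=2, p5=3, p6=1, p7=2) → (p0=4, p1=0, p2=2, p3=1, p4=1, p5=3, p6=1, p7=2)
step 5: fire T4:  (p0=4, p1=0, p2=2, p3=1, p4=1, p5=3, p6=1, p7=2) → (p0=5, p1=0, p2=2, p3=0, p4=0, p5=3, p6=1, p7=2)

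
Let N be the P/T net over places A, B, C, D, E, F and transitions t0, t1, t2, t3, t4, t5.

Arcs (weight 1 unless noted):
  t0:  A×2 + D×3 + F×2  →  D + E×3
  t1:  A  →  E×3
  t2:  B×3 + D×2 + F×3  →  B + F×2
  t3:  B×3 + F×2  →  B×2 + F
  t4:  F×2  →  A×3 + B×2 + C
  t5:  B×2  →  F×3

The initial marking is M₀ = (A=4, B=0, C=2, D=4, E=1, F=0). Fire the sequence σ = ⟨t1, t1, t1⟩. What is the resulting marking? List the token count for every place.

step 1: fire t1:  (A=4, B=0, C=2, D=4, E=1, F=0) → (A=3, B=0, C=2, D=4, E=4, F=0)
step 2: fire t1:  (A=3, B=0, C=2, D=4, E=4, F=0) → (A=2, B=0, C=2, D=4, E=7, F=0)
step 3: fire t1:  (A=2, B=0, C=2, D=4, E=7, F=0) → (A=1, B=0, C=2, D=4, E=10, F=0)

(A=1, B=0, C=2, D=4, E=10, F=0)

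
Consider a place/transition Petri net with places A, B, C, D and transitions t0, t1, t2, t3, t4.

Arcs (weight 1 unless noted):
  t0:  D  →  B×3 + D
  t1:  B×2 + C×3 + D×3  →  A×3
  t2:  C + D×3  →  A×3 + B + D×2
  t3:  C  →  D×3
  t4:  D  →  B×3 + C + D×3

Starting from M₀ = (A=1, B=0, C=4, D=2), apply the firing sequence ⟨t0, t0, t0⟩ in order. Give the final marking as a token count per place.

step 1: fire t0:  (A=1, B=0, C=4, D=2) → (A=1, B=3, C=4, D=2)
step 2: fire t0:  (A=1, B=3, C=4, D=2) → (A=1, B=6, C=4, D=2)
step 3: fire t0:  (A=1, B=6, C=4, D=2) → (A=1, B=9, C=4, D=2)

(A=1, B=9, C=4, D=2)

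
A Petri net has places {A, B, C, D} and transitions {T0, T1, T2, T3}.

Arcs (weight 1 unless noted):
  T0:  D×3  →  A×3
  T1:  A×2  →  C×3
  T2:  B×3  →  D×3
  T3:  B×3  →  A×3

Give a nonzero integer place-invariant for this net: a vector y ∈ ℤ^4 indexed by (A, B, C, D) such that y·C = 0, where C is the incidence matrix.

Incidence matrix C (rows=places, cols=transitions):
       T0   T1   T2   T3
    A   3   -2    0    3
    B   0    0   -3   -3
    C   0    3    0    0
    D  -3    0    3    0

Candidate y = [3, 3, 2, 3]; check y·C column-wise:
  col T0: 3·3 + 3·0 + 2·0 + 3·-3 = 0
  col T1: 3·-2 + 3·0 + 2·3 + 3·0 = 0
  col T2: 3·0 + 3·-3 + 2·0 + 3·3 = 0
  col T3: 3·3 + 3·-3 + 2·0 + 3·0 = 0

y = (A:3, B:3, C:2, D:3)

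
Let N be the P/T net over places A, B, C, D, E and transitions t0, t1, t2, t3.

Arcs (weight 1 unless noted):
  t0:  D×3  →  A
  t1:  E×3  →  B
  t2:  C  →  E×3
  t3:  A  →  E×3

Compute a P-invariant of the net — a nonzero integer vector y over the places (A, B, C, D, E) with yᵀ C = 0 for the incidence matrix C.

y = (A:3, B:3, C:3, D:1, E:1)

Incidence matrix C (rows=places, cols=transitions):
       t0   t1   t2   t3
    A   1    0    0   -1
    B   0    1    0    0
    C   0    0   -1    0
    D  -3    0    0    0
    E   0   -3    3    3

Candidate y = [3, 3, 3, 1, 1]; check y·C column-wise:
  col t0: 3·1 + 3·0 + 3·0 + 1·-3 + 1·0 = 0
  col t1: 3·0 + 3·1 + 3·0 + 1·0 + 1·-3 = 0
  col t2: 3·0 + 3·0 + 3·-1 + 1·0 + 1·3 = 0
  col t3: 3·-1 + 3·0 + 3·0 + 1·0 + 1·3 = 0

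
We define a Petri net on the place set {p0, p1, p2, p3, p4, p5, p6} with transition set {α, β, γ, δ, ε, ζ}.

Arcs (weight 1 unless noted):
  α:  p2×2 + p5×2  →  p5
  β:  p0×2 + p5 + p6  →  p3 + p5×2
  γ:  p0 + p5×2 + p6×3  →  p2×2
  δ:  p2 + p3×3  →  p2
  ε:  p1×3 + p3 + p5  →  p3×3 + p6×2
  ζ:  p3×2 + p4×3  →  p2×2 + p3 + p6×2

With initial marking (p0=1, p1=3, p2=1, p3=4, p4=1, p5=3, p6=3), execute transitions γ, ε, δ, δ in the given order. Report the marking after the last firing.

step 1: fire γ:  (p0=1, p1=3, p2=1, p3=4, p4=1, p5=3, p6=3) → (p0=0, p1=3, p2=3, p3=4, p4=1, p5=1, p6=0)
step 2: fire ε:  (p0=0, p1=3, p2=3, p3=4, p4=1, p5=1, p6=0) → (p0=0, p1=0, p2=3, p3=6, p4=1, p5=0, p6=2)
step 3: fire δ:  (p0=0, p1=0, p2=3, p3=6, p4=1, p5=0, p6=2) → (p0=0, p1=0, p2=3, p3=3, p4=1, p5=0, p6=2)
step 4: fire δ:  (p0=0, p1=0, p2=3, p3=3, p4=1, p5=0, p6=2) → (p0=0, p1=0, p2=3, p3=0, p4=1, p5=0, p6=2)

(p0=0, p1=0, p2=3, p3=0, p4=1, p5=0, p6=2)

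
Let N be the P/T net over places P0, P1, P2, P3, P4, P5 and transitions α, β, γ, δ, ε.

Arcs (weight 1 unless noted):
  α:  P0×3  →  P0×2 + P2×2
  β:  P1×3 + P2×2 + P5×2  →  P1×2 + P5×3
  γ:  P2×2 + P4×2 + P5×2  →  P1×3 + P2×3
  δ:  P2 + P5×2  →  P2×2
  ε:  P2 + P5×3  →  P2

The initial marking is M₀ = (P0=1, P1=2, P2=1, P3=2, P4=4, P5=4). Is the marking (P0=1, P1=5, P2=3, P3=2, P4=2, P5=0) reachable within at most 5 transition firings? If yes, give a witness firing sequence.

step 1: fire δ:  (P0=1, P1=2, P2=1, P3=2, P4=4, P5=4) → (P0=1, P1=2, P2=2, P3=2, P4=4, P5=2)
step 2: fire γ:  (P0=1, P1=2, P2=2, P3=2, P4=4, P5=2) → (P0=1, P1=5, P2=3, P3=2, P4=2, P5=0)

YES — reachable via ⟨δ, γ⟩ (2 firings)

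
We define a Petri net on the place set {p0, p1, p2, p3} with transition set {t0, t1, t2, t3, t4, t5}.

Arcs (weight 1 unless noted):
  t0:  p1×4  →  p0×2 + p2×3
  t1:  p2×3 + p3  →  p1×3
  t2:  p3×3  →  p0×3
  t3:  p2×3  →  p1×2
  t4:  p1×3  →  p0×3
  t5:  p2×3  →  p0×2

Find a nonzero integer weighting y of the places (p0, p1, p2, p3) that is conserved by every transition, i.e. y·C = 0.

Incidence matrix C (rows=places, cols=transitions):
       t0   t1   t2   t3   t4   t5
   p0   2    0    3    0    3    2
   p1  -4    3    0    2   -3    0
   p2   3   -3    0   -3    0   -3
   p3   0   -1   -3    0    0    0

Candidate y = [3, 3, 2, 3]; check y·C column-wise:
  col t0: 3·2 + 3·-4 + 2·3 + 3·0 = 0
  col t1: 3·0 + 3·3 + 2·-3 + 3·-1 = 0
  col t2: 3·3 + 3·0 + 2·0 + 3·-3 = 0
  col t3: 3·0 + 3·2 + 2·-3 + 3·0 = 0
  col t4: 3·3 + 3·-3 + 2·0 + 3·0 = 0
  col t5: 3·2 + 3·0 + 2·-3 + 3·0 = 0

y = (p0:3, p1:3, p2:2, p3:3)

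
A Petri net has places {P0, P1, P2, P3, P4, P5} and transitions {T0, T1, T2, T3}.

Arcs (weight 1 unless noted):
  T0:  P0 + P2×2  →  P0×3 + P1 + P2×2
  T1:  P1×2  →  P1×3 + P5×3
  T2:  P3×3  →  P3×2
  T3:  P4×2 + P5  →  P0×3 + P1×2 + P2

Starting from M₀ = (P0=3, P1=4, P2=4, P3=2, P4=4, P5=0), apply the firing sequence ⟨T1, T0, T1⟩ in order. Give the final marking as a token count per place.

step 1: fire T1:  (P0=3, P1=4, P2=4, P3=2, P4=4, P5=0) → (P0=3, P1=5, P2=4, P3=2, P4=4, P5=3)
step 2: fire T0:  (P0=3, P1=5, P2=4, P3=2, P4=4, P5=3) → (P0=5, P1=6, P2=4, P3=2, P4=4, P5=3)
step 3: fire T1:  (P0=5, P1=6, P2=4, P3=2, P4=4, P5=3) → (P0=5, P1=7, P2=4, P3=2, P4=4, P5=6)

(P0=5, P1=7, P2=4, P3=2, P4=4, P5=6)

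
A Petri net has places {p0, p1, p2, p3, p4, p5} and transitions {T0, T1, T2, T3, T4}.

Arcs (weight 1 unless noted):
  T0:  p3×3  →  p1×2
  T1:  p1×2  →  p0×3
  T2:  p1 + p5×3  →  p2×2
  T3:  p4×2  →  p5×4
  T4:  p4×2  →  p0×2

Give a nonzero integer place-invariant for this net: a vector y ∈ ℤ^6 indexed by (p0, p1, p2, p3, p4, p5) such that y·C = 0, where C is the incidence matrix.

Incidence matrix C (rows=places, cols=transitions):
       T0   T1   T2   T3   T4
   p0   0    3    0    0    2
   p1   2   -2   -1    0    0
   p2   0    0    2    0    0
   p3  -3    0    0    0    0
   p4   0    0    0   -2   -2
   p5   0    0   -3    4    0

Candidate y = [2, 3, 3, 2, 2, 1]; check y·C column-wise:
  col T0: 2·0 + 3·2 + 3·0 + 2·-3 + 2·0 + 1·0 = 0
  col T1: 2·3 + 3·-2 + 3·0 + 2·0 + 2·0 + 1·0 = 0
  col T2: 2·0 + 3·-1 + 3·2 + 2·0 + 2·0 + 1·-3 = 0
  col T3: 2·0 + 3·0 + 3·0 + 2·0 + 2·-2 + 1·4 = 0
  col T4: 2·2 + 3·0 + 3·0 + 2·0 + 2·-2 + 1·0 = 0

y = (p0:2, p1:3, p2:3, p3:2, p4:2, p5:1)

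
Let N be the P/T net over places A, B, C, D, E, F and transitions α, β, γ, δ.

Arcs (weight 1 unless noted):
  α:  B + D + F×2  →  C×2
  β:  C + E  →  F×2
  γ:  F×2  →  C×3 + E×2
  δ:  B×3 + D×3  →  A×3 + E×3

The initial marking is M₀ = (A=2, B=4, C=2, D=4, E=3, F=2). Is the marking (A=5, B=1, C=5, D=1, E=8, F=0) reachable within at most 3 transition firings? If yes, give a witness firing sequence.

YES — reachable via ⟨γ, δ⟩ (2 firings)

step 1: fire γ:  (A=2, B=4, C=2, D=4, E=3, F=2) → (A=2, B=4, C=5, D=4, E=5, F=0)
step 2: fire δ:  (A=2, B=4, C=5, D=4, E=5, F=0) → (A=5, B=1, C=5, D=1, E=8, F=0)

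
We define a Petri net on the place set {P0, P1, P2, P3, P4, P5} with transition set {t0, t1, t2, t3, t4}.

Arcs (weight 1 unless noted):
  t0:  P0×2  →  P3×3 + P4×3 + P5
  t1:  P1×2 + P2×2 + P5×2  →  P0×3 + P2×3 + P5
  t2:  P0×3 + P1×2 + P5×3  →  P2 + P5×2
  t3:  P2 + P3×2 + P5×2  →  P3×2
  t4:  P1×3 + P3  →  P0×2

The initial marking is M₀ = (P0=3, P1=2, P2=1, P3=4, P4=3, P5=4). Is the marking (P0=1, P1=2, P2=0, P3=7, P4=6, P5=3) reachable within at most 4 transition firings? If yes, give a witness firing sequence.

YES — reachable via ⟨t0, t3⟩ (2 firings)

step 1: fire t0:  (P0=3, P1=2, P2=1, P3=4, P4=3, P5=4) → (P0=1, P1=2, P2=1, P3=7, P4=6, P5=5)
step 2: fire t3:  (P0=1, P1=2, P2=1, P3=7, P4=6, P5=5) → (P0=1, P1=2, P2=0, P3=7, P4=6, P5=3)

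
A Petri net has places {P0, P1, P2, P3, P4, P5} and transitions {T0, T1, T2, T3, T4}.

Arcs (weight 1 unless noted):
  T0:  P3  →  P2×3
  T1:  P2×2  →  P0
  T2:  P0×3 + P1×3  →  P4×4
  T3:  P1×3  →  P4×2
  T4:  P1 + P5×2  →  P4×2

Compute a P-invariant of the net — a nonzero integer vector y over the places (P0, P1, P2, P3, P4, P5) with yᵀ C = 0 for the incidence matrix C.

y = (P0:2, P1:2, P2:1, P3:3, P4:3, P5:2)

Incidence matrix C (rows=places, cols=transitions):
       T0   T1   T2   T3   T4
   P0   0    1   -3    0    0
   P1   0    0   -3   -3   -1
   P2   3   -2    0    0    0
   P3  -1    0    0    0    0
   P4   0    0    4    2    2
   P5   0    0    0    0   -2

Candidate y = [2, 2, 1, 3, 3, 2]; check y·C column-wise:
  col T0: 2·0 + 2·0 + 1·3 + 3·-1 + 3·0 + 2·0 = 0
  col T1: 2·1 + 2·0 + 1·-2 + 3·0 + 3·0 + 2·0 = 0
  col T2: 2·-3 + 2·-3 + 1·0 + 3·0 + 3·4 + 2·0 = 0
  col T3: 2·0 + 2·-3 + 1·0 + 3·0 + 3·2 + 2·0 = 0
  col T4: 2·0 + 2·-1 + 1·0 + 3·0 + 3·2 + 2·-2 = 0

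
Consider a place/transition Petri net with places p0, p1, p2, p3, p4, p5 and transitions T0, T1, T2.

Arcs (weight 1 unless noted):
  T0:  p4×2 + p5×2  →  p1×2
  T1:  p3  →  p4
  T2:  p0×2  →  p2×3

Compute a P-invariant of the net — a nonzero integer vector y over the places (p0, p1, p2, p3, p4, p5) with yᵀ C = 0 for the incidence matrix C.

Incidence matrix C (rows=places, cols=transitions):
       T0   T1   T2
   p0   0    0   -2
   p1   2    0    0
   p2   0    0    3
   p3   0   -1    0
   p4  -2    1    0
   p5  -2    0    0

Candidate y = [3, 0, 2, 0, 0, 0]; check y·C column-wise:
  col T0: 3·0 + 0·2 + 2·0 + 0·-2 + 0·-2 = 0
  col T1: 3·0 + 2·0 + 0·-1 + 0·1 = 0
  col T2: 3·-2 + 2·3 = 0

y = (p0:3, p1:0, p2:2, p3:0, p4:0, p5:0)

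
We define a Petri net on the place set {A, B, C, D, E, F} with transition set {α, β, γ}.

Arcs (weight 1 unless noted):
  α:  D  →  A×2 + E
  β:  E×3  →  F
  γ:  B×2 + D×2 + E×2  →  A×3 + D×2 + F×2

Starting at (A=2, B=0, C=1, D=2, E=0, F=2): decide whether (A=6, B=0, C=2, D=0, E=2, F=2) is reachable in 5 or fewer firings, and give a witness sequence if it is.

NO — not reachable within 5 firings

depth 0: 1 marking
depth 1: 2 markings reached so far
depth 2: 3 markings reached so far
depth 3: 3 markings reached so far
(frontier empty at depth 3; search complete)
target is not among the 3 markings reachable within 5 steps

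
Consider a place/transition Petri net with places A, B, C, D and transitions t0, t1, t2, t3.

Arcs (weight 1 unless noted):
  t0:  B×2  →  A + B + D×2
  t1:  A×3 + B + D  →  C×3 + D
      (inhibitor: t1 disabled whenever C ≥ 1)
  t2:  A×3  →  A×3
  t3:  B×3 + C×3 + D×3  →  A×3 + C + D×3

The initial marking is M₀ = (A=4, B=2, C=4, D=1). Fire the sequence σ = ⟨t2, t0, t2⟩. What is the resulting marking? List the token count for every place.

step 1: fire t2:  (A=4, B=2, C=4, D=1) → (A=4, B=2, C=4, D=1)
step 2: fire t0:  (A=4, B=2, C=4, D=1) → (A=5, B=1, C=4, D=3)
step 3: fire t2:  (A=5, B=1, C=4, D=3) → (A=5, B=1, C=4, D=3)

(A=5, B=1, C=4, D=3)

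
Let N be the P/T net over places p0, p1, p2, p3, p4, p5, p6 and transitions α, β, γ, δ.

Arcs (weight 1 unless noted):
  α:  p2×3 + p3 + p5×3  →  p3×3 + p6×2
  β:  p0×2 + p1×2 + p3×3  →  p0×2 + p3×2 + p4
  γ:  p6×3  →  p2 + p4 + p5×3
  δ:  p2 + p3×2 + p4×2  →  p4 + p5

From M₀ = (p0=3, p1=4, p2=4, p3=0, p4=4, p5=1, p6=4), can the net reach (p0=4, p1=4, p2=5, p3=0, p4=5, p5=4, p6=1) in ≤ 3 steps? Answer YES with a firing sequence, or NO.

NO — not reachable within 3 firings

depth 0: 1 marking
depth 1: 2 markings reached so far
depth 2: 2 markings reached so far
(frontier empty at depth 2; search complete)
target is not among the 2 markings reachable within 3 steps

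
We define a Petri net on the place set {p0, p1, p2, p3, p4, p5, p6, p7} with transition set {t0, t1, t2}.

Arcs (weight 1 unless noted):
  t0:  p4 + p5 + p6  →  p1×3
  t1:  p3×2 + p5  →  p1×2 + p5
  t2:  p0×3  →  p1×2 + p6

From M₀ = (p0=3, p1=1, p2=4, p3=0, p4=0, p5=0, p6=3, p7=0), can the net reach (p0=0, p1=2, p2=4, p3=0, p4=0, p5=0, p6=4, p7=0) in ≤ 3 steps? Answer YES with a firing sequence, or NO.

NO — not reachable within 3 firings

depth 0: 1 marking
depth 1: 2 markings reached so far
depth 2: 2 markings reached so far
(frontier empty at depth 2; search complete)
target is not among the 2 markings reachable within 3 steps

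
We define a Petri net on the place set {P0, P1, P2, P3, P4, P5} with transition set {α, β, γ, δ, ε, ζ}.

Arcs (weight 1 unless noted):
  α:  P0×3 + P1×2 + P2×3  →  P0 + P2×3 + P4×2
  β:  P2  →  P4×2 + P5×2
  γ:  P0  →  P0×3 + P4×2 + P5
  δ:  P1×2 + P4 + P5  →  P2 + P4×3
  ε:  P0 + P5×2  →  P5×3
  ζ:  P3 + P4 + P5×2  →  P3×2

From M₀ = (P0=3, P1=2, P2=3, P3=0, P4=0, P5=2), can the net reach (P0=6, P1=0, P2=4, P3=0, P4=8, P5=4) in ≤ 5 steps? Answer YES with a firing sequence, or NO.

NO — not reachable within 5 firings

depth 0: 1 marking
depth 1: 5 markings reached so far
depth 2: 15 markings reached so far
depth 3: 32 markings reached so far
depth 4: 56 markings reached so far
depth 5: 87 markings reached so far
target is not among the 87 markings reachable within 5 steps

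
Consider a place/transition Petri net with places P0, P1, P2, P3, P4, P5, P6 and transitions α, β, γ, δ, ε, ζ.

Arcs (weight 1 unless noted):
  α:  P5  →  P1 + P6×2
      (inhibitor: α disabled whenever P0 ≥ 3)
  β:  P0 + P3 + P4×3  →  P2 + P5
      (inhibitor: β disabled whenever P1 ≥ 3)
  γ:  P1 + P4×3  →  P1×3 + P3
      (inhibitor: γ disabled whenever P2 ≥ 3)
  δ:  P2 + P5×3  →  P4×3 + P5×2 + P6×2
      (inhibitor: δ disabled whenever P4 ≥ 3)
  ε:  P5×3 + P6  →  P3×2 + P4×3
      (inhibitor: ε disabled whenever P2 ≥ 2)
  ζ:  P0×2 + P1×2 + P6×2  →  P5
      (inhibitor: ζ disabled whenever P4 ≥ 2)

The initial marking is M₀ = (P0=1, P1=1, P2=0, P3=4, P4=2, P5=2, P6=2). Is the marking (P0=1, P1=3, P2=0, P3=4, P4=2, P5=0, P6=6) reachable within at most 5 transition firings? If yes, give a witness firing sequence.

YES — reachable via ⟨α, α⟩ (2 firings)

step 1: fire α:  (P0=1, P1=1, P2=0, P3=4, P4=2, P5=2, P6=2) → (P0=1, P1=2, P2=0, P3=4, P4=2, P5=1, P6=4)
step 2: fire α:  (P0=1, P1=2, P2=0, P3=4, P4=2, P5=1, P6=4) → (P0=1, P1=3, P2=0, P3=4, P4=2, P5=0, P6=6)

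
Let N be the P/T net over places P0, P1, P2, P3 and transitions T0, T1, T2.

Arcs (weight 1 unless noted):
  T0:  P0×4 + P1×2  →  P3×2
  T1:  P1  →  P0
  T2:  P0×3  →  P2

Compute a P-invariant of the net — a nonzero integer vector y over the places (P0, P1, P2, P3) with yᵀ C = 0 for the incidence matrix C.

Incidence matrix C (rows=places, cols=transitions):
       T0   T1   T2
   P0  -4    1   -3
   P1  -2   -1    0
   P2   0    0    1
   P3   2    0    0

Candidate y = [1, 1, 3, 3]; check y·C column-wise:
  col T0: 1·-4 + 1·-2 + 3·0 + 3·2 = 0
  col T1: 1·1 + 1·-1 + 3·0 + 3·0 = 0
  col T2: 1·-3 + 1·0 + 3·1 + 3·0 = 0

y = (P0:1, P1:1, P2:3, P3:3)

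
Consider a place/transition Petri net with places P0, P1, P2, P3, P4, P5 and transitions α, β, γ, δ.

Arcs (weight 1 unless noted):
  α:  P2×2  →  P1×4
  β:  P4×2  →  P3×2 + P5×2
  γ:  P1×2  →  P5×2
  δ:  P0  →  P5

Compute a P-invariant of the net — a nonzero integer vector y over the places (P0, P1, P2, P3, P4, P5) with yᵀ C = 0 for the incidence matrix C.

y = (P0:0, P1:0, P2:0, P3:1, P4:1, P5:0)

Incidence matrix C (rows=places, cols=transitions):
        α    β    γ    δ
   P0   0    0    0   -1
   P1   4    0   -2    0
   P2  -2    0    0    0
   P3   0    2    0    0
   P4   0   -2    0    0
   P5   0    2    2    1

Candidate y = [0, 0, 0, 1, 1, 0]; check y·C column-wise:
  col α: 0·4 + 0·-2 + 1·0 + 1·0 = 0
  col β: 1·2 + 1·-2 + 0·2 = 0
  col γ: 0·-2 + 1·0 + 1·0 + 0·2 = 0
  col δ: 0·-1 + 1·0 + 1·0 + 0·1 = 0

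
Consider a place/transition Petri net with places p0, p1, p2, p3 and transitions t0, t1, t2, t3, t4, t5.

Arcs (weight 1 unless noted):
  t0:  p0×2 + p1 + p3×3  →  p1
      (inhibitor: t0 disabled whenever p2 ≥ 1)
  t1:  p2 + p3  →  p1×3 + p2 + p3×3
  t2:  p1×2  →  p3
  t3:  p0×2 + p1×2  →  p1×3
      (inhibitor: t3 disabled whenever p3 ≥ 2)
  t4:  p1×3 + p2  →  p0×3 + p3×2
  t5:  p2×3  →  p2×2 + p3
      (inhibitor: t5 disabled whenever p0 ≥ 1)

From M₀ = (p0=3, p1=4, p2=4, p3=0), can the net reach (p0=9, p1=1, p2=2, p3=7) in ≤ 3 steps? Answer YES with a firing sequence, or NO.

NO — not reachable within 3 firings

depth 0: 1 marking
depth 1: 4 markings reached so far
depth 2: 9 markings reached so far
depth 3: 18 markings reached so far
target is not among the 18 markings reachable within 3 steps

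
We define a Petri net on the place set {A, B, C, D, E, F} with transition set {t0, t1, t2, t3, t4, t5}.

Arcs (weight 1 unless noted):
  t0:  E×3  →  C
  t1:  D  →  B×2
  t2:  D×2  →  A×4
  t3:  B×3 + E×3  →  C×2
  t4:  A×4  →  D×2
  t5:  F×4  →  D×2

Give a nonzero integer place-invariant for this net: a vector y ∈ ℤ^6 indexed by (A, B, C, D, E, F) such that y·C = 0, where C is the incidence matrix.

y = (A:1, B:1, C:3, D:2, E:1, F:1)

Incidence matrix C (rows=places, cols=transitions):
       t0   t1   t2   t3   t4   t5
    A   0    0    4    0   -4    0
    B   0    2    0   -3    0    0
    C   1    0    0    2    0    0
    D   0   -1   -2    0    2    2
    E  -3    0    0   -3    0    0
    F   0    0    0    0    0   -4

Candidate y = [1, 1, 3, 2, 1, 1]; check y·C column-wise:
  col t0: 1·0 + 1·0 + 3·1 + 2·0 + 1·-3 + 1·0 = 0
  col t1: 1·0 + 1·2 + 3·0 + 2·-1 + 1·0 + 1·0 = 0
  col t2: 1·4 + 1·0 + 3·0 + 2·-2 + 1·0 + 1·0 = 0
  col t3: 1·0 + 1·-3 + 3·2 + 2·0 + 1·-3 + 1·0 = 0
  col t4: 1·-4 + 1·0 + 3·0 + 2·2 + 1·0 + 1·0 = 0
  col t5: 1·0 + 1·0 + 3·0 + 2·2 + 1·0 + 1·-4 = 0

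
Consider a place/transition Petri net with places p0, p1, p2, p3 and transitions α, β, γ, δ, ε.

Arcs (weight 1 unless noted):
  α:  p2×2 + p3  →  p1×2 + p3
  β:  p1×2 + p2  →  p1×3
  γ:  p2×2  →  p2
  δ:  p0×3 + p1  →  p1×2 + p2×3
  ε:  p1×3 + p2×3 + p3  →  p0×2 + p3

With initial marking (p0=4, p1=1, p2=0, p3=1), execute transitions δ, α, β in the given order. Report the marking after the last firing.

(p0=1, p1=5, p2=0, p3=1)

step 1: fire δ:  (p0=4, p1=1, p2=0, p3=1) → (p0=1, p1=2, p2=3, p3=1)
step 2: fire α:  (p0=1, p1=2, p2=3, p3=1) → (p0=1, p1=4, p2=1, p3=1)
step 3: fire β:  (p0=1, p1=4, p2=1, p3=1) → (p0=1, p1=5, p2=0, p3=1)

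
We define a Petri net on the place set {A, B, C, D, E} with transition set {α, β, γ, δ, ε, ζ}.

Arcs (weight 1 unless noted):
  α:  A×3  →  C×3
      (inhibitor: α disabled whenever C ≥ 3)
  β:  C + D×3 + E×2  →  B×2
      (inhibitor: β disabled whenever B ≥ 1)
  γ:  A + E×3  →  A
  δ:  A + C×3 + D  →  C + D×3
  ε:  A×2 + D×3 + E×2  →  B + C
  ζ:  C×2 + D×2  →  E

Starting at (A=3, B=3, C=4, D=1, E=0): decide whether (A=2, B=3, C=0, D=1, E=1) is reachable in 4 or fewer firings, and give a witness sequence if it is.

YES — reachable via ⟨δ, ζ⟩ (2 firings)

step 1: fire δ:  (A=3, B=3, C=4, D=1, E=0) → (A=2, B=3, C=2, D=3, E=0)
step 2: fire ζ:  (A=2, B=3, C=2, D=3, E=0) → (A=2, B=3, C=0, D=1, E=1)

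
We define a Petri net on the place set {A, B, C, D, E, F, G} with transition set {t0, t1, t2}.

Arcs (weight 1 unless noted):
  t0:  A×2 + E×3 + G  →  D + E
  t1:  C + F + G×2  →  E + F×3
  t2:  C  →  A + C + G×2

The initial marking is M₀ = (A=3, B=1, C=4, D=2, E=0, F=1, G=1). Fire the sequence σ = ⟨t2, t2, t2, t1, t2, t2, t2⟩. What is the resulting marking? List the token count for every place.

step 1: fire t2:  (A=3, B=1, C=4, D=2, E=0, F=1, G=1) → (A=4, B=1, C=4, D=2, E=0, F=1, G=3)
step 2: fire t2:  (A=4, B=1, C=4, D=2, E=0, F=1, G=3) → (A=5, B=1, C=4, D=2, E=0, F=1, G=5)
step 3: fire t2:  (A=5, B=1, C=4, D=2, E=0, F=1, G=5) → (A=6, B=1, C=4, D=2, E=0, F=1, G=7)
step 4: fire t1:  (A=6, B=1, C=4, D=2, E=0, F=1, G=7) → (A=6, B=1, C=3, D=2, E=1, F=3, G=5)
step 5: fire t2:  (A=6, B=1, C=3, D=2, E=1, F=3, G=5) → (A=7, B=1, C=3, D=2, E=1, F=3, G=7)
step 6: fire t2:  (A=7, B=1, C=3, D=2, E=1, F=3, G=7) → (A=8, B=1, C=3, D=2, E=1, F=3, G=9)
step 7: fire t2:  (A=8, B=1, C=3, D=2, E=1, F=3, G=9) → (A=9, B=1, C=3, D=2, E=1, F=3, G=11)

(A=9, B=1, C=3, D=2, E=1, F=3, G=11)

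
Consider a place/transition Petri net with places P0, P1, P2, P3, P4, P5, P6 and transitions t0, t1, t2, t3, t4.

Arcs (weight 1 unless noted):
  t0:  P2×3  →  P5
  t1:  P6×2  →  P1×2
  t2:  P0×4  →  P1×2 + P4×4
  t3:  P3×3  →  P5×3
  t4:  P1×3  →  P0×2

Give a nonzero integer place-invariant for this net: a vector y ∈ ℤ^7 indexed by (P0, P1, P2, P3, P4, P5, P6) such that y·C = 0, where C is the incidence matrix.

Incidence matrix C (rows=places, cols=transitions):
       t0   t1   t2   t3   t4
   P0   0    0   -4    0    2
   P1   0    2    2    0   -3
   P2  -3    0    0    0    0
   P3   0    0    0   -3    0
   P4   0    0    4    0    0
   P5   1    0    0    3    0
   P6   0   -2    0    0    0

Candidate y = [0, 0, 1, 3, 0, 3, 0]; check y·C column-wise:
  col t0: 1·-3 + 3·0 + 3·1 = 0
  col t1: 0·2 + 1·0 + 3·0 + 3·0 + 0·-2 = 0
  col t2: 0·-4 + 0·2 + 1·0 + 3·0 + 0·4 + 3·0 = 0
  col t3: 1·0 + 3·-3 + 3·3 = 0
  col t4: 0·2 + 0·-3 + 1·0 + 3·0 + 3·0 = 0

y = (P0:0, P1:0, P2:1, P3:3, P4:0, P5:3, P6:0)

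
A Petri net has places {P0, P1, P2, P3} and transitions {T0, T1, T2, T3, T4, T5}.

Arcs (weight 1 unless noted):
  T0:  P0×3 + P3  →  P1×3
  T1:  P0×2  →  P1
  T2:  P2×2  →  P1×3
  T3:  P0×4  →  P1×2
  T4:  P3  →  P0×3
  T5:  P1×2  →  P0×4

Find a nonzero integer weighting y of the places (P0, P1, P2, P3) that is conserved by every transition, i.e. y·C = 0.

Incidence matrix C (rows=places, cols=transitions):
       T0   T1   T2   T3   T4   T5
   P0  -3   -2    0   -4    3    4
   P1   3    1    3    2    0   -2
   P2   0    0   -2    0    0    0
   P3  -1    0    0    0   -1    0

Candidate y = [1, 2, 3, 3]; check y·C column-wise:
  col T0: 1·-3 + 2·3 + 3·0 + 3·-1 = 0
  col T1: 1·-2 + 2·1 + 3·0 + 3·0 = 0
  col T2: 1·0 + 2·3 + 3·-2 + 3·0 = 0
  col T3: 1·-4 + 2·2 + 3·0 + 3·0 = 0
  col T4: 1·3 + 2·0 + 3·0 + 3·-1 = 0
  col T5: 1·4 + 2·-2 + 3·0 + 3·0 = 0

y = (P0:1, P1:2, P2:3, P3:3)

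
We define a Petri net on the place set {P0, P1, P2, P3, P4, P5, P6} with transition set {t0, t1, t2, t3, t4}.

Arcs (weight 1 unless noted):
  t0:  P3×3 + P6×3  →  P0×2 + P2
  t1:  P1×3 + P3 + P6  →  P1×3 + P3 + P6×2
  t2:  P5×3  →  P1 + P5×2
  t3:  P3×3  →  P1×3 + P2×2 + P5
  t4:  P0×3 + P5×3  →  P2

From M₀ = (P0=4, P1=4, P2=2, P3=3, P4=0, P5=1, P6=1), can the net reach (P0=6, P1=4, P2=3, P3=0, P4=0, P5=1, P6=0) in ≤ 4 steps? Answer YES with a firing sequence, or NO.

YES — reachable via ⟨t1, t1, t0⟩ (3 firings)

step 1: fire t1:  (P0=4, P1=4, P2=2, P3=3, P4=0, P5=1, P6=1) → (P0=4, P1=4, P2=2, P3=3, P4=0, P5=1, P6=2)
step 2: fire t1:  (P0=4, P1=4, P2=2, P3=3, P4=0, P5=1, P6=2) → (P0=4, P1=4, P2=2, P3=3, P4=0, P5=1, P6=3)
step 3: fire t0:  (P0=4, P1=4, P2=2, P3=3, P4=0, P5=1, P6=3) → (P0=6, P1=4, P2=3, P3=0, P4=0, P5=1, P6=0)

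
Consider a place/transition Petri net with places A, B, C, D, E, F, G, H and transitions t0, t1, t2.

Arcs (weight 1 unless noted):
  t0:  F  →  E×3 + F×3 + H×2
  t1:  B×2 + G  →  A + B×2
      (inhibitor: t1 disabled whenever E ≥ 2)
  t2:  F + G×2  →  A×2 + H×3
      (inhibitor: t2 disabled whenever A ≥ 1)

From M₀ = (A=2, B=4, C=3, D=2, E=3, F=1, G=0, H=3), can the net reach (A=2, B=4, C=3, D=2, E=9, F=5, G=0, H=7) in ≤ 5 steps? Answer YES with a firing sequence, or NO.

YES — reachable via ⟨t0, t0⟩ (2 firings)

step 1: fire t0:  (A=2, B=4, C=3, D=2, E=3, F=1, G=0, H=3) → (A=2, B=4, C=3, D=2, E=6, F=3, G=0, H=5)
step 2: fire t0:  (A=2, B=4, C=3, D=2, E=6, F=3, G=0, H=5) → (A=2, B=4, C=3, D=2, E=9, F=5, G=0, H=7)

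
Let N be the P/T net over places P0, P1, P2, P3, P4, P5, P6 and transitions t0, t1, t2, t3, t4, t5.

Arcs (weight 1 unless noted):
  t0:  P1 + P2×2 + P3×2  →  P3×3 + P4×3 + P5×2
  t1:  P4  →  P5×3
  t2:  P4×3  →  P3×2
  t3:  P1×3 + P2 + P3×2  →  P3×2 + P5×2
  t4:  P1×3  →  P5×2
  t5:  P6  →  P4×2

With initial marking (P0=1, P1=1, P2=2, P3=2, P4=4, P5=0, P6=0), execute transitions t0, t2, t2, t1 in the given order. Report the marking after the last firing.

step 1: fire t0:  (P0=1, P1=1, P2=2, P3=2, P4=4, P5=0, P6=0) → (P0=1, P1=0, P2=0, P3=3, P4=7, P5=2, P6=0)
step 2: fire t2:  (P0=1, P1=0, P2=0, P3=3, P4=7, P5=2, P6=0) → (P0=1, P1=0, P2=0, P3=5, P4=4, P5=2, P6=0)
step 3: fire t2:  (P0=1, P1=0, P2=0, P3=5, P4=4, P5=2, P6=0) → (P0=1, P1=0, P2=0, P3=7, P4=1, P5=2, P6=0)
step 4: fire t1:  (P0=1, P1=0, P2=0, P3=7, P4=1, P5=2, P6=0) → (P0=1, P1=0, P2=0, P3=7, P4=0, P5=5, P6=0)

(P0=1, P1=0, P2=0, P3=7, P4=0, P5=5, P6=0)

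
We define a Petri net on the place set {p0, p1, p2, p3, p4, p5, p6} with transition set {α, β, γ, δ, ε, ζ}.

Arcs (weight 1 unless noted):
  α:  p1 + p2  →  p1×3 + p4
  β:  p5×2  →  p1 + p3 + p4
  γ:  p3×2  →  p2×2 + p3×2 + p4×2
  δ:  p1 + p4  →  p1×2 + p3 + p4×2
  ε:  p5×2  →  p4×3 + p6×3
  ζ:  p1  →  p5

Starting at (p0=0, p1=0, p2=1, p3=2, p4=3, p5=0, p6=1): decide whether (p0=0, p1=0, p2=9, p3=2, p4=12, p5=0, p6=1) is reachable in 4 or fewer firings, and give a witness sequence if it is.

NO — not reachable within 4 firings

depth 0: 1 marking
depth 1: 2 markings reached so far
depth 2: 3 markings reached so far
depth 3: 4 markings reached so far
depth 4: 5 markings reached so far
target is not among the 5 markings reachable within 4 steps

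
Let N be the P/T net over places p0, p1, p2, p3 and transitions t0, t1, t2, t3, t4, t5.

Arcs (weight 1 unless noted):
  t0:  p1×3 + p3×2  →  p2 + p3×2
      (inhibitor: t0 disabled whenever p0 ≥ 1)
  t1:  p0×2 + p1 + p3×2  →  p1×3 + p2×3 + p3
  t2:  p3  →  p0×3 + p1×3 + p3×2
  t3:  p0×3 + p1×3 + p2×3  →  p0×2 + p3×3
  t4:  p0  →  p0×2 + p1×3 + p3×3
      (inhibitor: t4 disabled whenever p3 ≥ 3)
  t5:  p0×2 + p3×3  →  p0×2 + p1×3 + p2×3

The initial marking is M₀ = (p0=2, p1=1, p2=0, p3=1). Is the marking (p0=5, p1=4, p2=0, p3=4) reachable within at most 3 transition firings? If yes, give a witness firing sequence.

NO — not reachable within 3 firings

depth 0: 1 marking
depth 1: 3 markings reached so far
depth 2: 8 markings reached so far
depth 3: 17 markings reached so far
target is not among the 17 markings reachable within 3 steps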